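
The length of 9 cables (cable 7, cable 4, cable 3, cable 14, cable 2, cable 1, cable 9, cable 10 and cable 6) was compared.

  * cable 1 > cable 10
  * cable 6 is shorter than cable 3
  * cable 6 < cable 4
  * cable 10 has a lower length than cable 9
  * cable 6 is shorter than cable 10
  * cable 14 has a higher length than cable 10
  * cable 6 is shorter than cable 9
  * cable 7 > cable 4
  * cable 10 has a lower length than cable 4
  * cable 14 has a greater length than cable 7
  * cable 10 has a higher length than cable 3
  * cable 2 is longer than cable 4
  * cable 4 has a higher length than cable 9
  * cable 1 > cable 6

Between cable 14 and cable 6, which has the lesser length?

Link the given pairs in sequence: cable 6 < cable 3; cable 3 < cable 10; cable 10 < cable 9; cable 9 < cable 4; cable 4 < cable 7; cable 7 < cable 14.
Together: cable 6 < cable 3 < cable 10 < cable 9 < cable 4 < cable 7 < cable 14.
So cable 6 < cable 14; cable 6 is the shorter of the two.

cable 6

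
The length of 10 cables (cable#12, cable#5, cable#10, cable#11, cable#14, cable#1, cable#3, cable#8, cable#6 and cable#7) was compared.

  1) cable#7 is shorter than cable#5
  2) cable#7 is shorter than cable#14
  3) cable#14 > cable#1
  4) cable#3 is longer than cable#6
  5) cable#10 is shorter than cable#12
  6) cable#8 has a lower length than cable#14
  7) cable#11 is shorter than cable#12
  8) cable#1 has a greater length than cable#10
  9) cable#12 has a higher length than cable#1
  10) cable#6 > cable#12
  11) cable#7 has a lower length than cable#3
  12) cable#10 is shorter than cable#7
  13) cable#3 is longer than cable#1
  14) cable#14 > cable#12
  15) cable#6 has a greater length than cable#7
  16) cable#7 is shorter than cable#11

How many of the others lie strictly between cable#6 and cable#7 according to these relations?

Chaining upward from cable#7 reaches: cable#11, cable#5, cable#12, cable#14, cable#3.
Chaining downward from cable#6 reaches: cable#10, cable#11, cable#1, cable#12.
Strictly between cable#7 and cable#6 are those in both lists: cable#11, cable#12 — 2 elements.

2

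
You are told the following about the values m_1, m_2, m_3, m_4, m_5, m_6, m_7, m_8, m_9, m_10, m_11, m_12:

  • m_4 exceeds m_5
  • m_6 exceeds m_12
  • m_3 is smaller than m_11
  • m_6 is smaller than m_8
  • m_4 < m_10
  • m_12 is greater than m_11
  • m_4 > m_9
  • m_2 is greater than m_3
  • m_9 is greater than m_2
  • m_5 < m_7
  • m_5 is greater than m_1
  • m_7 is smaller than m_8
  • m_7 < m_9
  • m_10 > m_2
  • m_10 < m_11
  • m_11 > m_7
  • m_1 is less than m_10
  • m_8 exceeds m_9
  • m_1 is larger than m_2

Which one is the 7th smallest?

The consecutive relations fix a unique order: m_3 < m_2 < m_1 < m_5 < m_7 < m_9 < m_4 < m_10 < m_11 < m_12 < m_6 < m_8.
The 7th smallest is m_4.

m_4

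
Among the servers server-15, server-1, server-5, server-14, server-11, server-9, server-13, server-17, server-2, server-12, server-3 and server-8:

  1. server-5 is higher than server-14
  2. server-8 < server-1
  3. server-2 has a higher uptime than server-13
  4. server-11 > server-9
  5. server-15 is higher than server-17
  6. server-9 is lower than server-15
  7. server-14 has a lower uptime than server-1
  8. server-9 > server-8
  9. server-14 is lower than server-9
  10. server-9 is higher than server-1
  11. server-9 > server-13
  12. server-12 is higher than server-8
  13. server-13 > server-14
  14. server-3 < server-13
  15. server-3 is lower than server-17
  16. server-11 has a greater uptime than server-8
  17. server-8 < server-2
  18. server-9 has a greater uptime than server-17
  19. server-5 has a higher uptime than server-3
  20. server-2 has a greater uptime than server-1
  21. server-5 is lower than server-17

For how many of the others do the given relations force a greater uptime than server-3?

Directly above server-3: server-13, server-5, server-17.
One step further: server-9, server-2, server-15 (6 so far).
One step further: server-11 (7 so far).
No other element is forced above server-3 by the given relations, so the count is 7.

7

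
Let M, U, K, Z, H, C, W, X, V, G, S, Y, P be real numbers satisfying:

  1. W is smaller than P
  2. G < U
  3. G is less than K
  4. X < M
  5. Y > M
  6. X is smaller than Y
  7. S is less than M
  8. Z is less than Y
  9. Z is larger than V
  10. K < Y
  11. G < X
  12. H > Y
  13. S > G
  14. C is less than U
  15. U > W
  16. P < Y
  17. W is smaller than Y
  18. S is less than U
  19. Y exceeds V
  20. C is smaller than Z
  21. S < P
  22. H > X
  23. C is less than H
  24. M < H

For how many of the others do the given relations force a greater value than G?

8

The elements the relations force above G are X, S, P, U, M, K, Y, H — no chain reaches any other.
That is 8.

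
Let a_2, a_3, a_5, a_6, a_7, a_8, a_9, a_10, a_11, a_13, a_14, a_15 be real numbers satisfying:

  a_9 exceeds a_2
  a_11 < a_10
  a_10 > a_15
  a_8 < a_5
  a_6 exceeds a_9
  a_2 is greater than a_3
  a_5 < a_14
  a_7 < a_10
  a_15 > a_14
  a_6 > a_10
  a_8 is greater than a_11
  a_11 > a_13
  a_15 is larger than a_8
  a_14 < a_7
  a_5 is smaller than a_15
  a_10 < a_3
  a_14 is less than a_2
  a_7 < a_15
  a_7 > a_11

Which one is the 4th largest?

a_3

Chaining the given pairs: a_13 < a_11 < a_8 < a_5 < a_14 < a_7 < a_15 < a_10 < a_3 < a_2 < a_9 < a_6.
Counting 4 from the largest end gives a_3.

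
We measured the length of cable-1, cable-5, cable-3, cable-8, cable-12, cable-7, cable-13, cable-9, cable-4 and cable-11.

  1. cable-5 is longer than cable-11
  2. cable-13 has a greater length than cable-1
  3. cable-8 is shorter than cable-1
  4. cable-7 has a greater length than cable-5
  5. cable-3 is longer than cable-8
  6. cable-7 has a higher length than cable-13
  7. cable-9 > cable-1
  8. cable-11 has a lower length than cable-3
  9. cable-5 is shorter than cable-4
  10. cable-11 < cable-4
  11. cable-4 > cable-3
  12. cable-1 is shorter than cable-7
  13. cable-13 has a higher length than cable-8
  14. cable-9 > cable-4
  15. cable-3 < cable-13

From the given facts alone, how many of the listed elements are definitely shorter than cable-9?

6

The elements the relations force below cable-9 are cable-8, cable-11, cable-1, cable-5, cable-3, cable-4 — no chain reaches any other.
That is 6.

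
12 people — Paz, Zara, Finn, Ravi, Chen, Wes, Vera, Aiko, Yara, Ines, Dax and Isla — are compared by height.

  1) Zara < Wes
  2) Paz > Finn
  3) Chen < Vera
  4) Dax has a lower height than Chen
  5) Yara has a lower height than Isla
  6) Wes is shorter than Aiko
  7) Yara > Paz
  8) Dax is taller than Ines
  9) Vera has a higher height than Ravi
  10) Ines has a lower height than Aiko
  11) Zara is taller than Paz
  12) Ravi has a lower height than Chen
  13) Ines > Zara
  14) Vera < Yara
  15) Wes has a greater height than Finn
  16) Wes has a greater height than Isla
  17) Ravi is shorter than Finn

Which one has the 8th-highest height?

Ines

Piecing the relations together gives one ordering: Ravi < Finn < Paz < Zara < Ines < Dax < Chen < Vera < Yara < Isla < Wes < Aiko.
The 8th largest is Ines.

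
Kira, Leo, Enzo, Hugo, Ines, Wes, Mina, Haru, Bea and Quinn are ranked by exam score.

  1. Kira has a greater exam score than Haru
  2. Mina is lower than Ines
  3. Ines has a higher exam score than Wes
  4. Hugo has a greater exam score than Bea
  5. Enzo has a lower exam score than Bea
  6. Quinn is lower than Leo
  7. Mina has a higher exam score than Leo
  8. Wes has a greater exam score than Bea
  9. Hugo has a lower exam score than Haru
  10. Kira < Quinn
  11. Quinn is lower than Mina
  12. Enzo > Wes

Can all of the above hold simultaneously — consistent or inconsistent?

inconsistent

Chaining the given relations yields Wes < Enzo < Bea, so Wes < Bea. But one relation states Bea < Wes. These cannot both hold.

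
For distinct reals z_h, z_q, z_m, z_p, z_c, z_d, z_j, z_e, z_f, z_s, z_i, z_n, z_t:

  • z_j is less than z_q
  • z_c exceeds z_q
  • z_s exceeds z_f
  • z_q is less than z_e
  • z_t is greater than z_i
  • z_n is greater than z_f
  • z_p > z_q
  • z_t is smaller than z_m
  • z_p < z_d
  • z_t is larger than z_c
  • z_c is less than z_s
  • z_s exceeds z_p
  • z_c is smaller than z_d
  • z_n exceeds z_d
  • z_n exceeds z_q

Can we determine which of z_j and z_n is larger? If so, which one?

Link the given pairs in sequence: z_j < z_q; z_q < z_p; z_p < z_d; z_d < z_n.
Together: z_j < z_q < z_p < z_d < z_n.
So z_n is larger.

z_n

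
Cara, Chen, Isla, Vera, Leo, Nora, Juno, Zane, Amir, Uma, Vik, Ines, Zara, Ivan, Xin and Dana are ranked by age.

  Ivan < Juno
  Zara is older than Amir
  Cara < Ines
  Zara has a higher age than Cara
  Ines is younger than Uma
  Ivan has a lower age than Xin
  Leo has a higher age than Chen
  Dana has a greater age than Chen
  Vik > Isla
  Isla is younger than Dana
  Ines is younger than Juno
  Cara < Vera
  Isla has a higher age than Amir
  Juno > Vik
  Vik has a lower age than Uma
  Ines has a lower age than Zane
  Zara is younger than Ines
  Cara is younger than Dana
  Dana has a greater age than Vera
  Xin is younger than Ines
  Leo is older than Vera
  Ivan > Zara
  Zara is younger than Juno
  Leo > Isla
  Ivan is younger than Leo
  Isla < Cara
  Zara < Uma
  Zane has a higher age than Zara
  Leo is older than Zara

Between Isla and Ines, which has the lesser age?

Isla

Isla < Cara and Cara < Zara give Isla < Zara.
Then Zara < Ivan extends the chain to Ivan.
With Ivan < Xin: Isla < Cara < Zara < Ivan < Xin.
Then Xin < Ines extends the chain to Ines.
So Isla < Ines; Isla is the younger of the two.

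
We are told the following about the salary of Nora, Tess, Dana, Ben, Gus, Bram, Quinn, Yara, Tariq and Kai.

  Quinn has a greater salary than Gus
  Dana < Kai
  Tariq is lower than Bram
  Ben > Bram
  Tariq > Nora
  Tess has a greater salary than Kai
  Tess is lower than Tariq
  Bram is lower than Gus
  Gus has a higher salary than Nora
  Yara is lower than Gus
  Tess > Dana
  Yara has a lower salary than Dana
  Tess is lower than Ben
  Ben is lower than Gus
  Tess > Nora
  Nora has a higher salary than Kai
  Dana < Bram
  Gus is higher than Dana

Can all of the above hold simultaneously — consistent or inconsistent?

consistent

The single ordering Yara < Dana < Kai < Nora < Tess < Tariq < Bram < Ben < Gus < Quinn satisfies every listed relation, so no contradiction arises.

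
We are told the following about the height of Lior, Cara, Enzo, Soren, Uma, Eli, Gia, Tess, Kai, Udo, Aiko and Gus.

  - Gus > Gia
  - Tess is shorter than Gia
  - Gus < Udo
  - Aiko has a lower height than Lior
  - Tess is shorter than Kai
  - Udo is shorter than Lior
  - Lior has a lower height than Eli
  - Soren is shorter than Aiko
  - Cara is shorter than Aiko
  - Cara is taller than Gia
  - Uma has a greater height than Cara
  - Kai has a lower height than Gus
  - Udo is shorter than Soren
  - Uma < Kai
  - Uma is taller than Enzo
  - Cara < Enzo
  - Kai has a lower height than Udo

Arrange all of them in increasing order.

Tess < Gia < Cara < Enzo < Uma < Kai < Gus < Udo < Soren < Aiko < Lior < Eli

The consecutive links are each given: Tess < Gia; Gia < Cara; Cara < Enzo; Enzo < Uma; Uma < Kai; Kai < Gus; Gus < Udo; Udo < Soren; Soren < Aiko; Aiko < Lior; Lior < Eli.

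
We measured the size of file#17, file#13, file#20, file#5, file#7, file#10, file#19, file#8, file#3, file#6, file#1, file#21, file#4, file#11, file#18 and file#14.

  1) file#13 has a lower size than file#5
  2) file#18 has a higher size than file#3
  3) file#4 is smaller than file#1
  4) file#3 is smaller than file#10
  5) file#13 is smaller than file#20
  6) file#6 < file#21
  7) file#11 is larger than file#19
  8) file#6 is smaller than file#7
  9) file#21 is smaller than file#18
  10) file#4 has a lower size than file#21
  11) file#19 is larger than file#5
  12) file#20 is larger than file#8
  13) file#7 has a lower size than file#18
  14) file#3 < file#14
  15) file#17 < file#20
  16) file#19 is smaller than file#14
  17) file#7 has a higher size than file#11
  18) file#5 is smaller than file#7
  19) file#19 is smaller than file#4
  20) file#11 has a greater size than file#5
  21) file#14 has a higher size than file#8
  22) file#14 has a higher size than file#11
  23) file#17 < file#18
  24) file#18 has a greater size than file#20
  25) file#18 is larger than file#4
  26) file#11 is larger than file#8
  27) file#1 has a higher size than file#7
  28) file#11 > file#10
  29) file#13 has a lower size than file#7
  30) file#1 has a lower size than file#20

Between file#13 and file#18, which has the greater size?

Chaining the given relations: file#13 < file#5 < file#19 < file#11 < file#7 < file#1 < file#20 < file#18.
So file#13 < file#18; file#18 is the larger of the two.

file#18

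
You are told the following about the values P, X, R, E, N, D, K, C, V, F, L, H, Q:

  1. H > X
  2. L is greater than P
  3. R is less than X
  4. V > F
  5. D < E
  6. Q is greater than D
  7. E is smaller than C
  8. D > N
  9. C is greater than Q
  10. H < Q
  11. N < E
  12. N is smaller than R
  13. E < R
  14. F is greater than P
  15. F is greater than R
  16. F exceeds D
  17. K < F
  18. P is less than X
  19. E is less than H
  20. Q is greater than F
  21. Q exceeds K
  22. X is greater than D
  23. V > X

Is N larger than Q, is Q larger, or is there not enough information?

Q

Chaining the given relations: N < D < E < R < X < H < Q.
So Q is larger.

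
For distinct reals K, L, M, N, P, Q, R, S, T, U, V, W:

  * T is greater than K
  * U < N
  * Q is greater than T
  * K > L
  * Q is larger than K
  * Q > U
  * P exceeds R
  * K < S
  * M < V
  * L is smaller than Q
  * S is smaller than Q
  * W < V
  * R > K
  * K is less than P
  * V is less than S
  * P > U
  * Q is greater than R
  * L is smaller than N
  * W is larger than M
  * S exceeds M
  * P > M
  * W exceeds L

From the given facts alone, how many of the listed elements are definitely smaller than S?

5

Directly below S: M, K, V.
One step further: L, W (5 so far).
No other element is forced below S by the given relations, so the count is 5.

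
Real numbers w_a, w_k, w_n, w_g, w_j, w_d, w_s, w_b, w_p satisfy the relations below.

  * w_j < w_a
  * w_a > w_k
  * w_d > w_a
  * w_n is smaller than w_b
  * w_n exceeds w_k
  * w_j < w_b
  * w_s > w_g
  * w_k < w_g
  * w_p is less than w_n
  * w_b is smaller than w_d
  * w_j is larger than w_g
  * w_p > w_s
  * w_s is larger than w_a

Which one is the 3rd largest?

Chaining the given pairs: w_k < w_g < w_j < w_a < w_s < w_p < w_n < w_b < w_d.
Counting 3 from the largest end gives w_n.

w_n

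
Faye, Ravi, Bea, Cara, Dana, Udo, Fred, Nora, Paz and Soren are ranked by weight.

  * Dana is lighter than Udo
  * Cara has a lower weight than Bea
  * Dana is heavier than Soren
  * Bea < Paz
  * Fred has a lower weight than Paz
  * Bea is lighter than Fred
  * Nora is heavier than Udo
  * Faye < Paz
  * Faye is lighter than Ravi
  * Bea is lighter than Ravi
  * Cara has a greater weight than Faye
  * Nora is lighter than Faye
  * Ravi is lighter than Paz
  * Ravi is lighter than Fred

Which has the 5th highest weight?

Chaining the given pairs: Soren < Dana < Udo < Nora < Faye < Cara < Bea < Ravi < Fred < Paz.
Counting 5 from the largest end gives Cara.

Cara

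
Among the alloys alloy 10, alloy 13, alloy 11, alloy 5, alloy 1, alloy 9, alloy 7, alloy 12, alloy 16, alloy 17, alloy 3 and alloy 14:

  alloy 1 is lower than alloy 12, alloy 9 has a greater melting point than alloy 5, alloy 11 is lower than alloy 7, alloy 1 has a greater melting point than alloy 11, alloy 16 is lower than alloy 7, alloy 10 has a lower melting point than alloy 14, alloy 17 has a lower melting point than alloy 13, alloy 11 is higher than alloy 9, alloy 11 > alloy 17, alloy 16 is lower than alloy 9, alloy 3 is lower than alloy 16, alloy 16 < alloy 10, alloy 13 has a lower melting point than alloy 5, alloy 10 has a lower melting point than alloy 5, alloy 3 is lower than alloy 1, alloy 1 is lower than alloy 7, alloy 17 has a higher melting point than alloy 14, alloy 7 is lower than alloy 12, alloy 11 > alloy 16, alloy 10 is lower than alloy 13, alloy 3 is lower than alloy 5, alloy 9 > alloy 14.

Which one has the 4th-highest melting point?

Chaining the given pairs: alloy 3 < alloy 16 < alloy 10 < alloy 14 < alloy 17 < alloy 13 < alloy 5 < alloy 9 < alloy 11 < alloy 1 < alloy 7 < alloy 12.
The 4th largest is alloy 11.

alloy 11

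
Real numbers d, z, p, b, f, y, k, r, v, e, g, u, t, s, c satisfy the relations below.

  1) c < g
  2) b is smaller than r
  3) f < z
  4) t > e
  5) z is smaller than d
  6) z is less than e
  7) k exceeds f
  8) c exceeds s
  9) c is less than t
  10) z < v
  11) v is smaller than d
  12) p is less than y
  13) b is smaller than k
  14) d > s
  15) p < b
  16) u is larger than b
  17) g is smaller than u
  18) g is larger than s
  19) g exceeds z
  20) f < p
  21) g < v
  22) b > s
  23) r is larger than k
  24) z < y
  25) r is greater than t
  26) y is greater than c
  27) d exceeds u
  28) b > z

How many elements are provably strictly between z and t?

1

The relations place z below t. An element lies strictly between them when it is forced above z and also forced below t.
Above z: {y, e, g, b, k, v, r, u, d}. Below t: {s, c, f, e}.
Intersection: {e} — 1.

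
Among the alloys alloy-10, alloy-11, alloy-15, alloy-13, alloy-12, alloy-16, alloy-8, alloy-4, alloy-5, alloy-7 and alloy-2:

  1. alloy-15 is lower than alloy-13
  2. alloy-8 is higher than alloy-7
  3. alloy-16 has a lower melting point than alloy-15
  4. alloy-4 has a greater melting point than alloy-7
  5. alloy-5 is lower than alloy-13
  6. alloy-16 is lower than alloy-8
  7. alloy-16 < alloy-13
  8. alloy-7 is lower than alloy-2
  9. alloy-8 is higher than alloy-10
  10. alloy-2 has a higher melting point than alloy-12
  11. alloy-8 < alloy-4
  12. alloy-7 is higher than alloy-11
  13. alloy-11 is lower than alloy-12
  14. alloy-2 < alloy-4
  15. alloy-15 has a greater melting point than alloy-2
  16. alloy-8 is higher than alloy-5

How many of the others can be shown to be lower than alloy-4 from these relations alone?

8

The elements the relations force below alloy-4 are alloy-11, alloy-10, alloy-7, alloy-5, alloy-12, alloy-2, alloy-16, alloy-8 — no chain reaches any other.
That is 8.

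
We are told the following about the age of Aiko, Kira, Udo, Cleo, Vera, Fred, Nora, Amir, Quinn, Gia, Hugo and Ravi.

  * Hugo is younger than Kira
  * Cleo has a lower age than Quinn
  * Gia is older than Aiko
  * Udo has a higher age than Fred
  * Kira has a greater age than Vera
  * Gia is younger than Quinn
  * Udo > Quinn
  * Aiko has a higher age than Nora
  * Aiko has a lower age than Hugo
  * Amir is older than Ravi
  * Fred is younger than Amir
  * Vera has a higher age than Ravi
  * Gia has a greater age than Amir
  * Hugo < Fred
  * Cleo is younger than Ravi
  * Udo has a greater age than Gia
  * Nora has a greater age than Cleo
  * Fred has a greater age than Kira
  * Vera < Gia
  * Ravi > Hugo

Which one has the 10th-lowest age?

Gia

Piecing the relations together gives one ordering: Cleo < Nora < Aiko < Hugo < Ravi < Vera < Kira < Fred < Amir < Gia < Quinn < Udo.
Counting 10 from the smallest end gives Gia.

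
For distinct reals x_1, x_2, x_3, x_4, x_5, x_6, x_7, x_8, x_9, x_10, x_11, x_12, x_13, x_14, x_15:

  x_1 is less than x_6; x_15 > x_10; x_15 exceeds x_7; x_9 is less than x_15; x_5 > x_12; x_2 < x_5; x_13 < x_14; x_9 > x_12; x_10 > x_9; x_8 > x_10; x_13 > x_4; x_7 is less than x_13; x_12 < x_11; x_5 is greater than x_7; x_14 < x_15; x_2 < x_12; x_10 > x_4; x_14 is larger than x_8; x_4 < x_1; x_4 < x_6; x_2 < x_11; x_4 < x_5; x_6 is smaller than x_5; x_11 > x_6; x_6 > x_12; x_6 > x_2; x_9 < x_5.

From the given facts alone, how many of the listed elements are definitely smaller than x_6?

The elements the relations force below x_6 are x_2, x_12, x_4, x_1 — no chain reaches any other.
That is 4.

4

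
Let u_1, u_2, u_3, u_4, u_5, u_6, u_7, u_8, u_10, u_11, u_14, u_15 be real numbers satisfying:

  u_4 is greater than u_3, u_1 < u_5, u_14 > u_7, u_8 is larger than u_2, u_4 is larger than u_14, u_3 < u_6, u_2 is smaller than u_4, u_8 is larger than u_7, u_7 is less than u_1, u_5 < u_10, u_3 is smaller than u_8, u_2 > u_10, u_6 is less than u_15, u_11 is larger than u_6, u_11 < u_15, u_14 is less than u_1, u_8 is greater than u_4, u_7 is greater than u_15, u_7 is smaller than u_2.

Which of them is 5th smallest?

u_7

Chaining the given pairs: u_3 < u_6 < u_11 < u_15 < u_7 < u_14 < u_1 < u_5 < u_10 < u_2 < u_4 < u_8.
The 5th smallest is u_7.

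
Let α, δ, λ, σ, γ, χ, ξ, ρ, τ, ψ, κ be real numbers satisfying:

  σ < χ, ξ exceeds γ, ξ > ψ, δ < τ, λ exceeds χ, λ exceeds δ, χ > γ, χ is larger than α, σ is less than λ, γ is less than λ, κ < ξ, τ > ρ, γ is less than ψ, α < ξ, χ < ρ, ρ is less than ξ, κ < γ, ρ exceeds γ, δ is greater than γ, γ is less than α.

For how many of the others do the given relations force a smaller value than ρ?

5

The elements the relations force below ρ are κ, γ, α, σ, χ — no chain reaches any other.
That is 5.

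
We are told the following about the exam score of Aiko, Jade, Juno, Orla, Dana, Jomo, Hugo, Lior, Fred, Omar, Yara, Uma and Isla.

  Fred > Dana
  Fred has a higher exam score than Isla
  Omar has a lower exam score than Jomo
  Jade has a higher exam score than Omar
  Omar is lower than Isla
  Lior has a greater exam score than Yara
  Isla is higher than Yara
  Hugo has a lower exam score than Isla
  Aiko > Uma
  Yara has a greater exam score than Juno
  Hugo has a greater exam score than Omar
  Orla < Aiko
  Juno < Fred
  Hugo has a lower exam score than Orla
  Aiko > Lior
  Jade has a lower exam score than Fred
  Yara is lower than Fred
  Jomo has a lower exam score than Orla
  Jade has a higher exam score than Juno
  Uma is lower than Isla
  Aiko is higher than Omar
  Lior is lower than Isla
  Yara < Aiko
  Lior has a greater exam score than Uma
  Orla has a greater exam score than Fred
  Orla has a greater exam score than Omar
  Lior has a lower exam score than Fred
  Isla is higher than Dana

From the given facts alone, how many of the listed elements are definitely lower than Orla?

Directly below Orla: Omar, Hugo, Jomo, Fred.
One step further: Dana, Juno, Jade, Yara, Lior, Isla (10 so far).
One step further: Uma (11 so far).
Nothing else is reachable below Orla; 11 in all.

11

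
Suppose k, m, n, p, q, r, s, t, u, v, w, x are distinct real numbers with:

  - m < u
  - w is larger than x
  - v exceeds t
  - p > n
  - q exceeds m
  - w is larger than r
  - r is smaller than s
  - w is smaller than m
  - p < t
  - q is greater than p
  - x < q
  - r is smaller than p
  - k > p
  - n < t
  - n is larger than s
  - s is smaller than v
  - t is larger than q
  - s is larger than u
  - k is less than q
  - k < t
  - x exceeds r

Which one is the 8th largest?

Piecing the relations together gives one ordering: r < x < w < m < u < s < n < p < k < q < t < v.
Counting 8 from the largest end gives u.

u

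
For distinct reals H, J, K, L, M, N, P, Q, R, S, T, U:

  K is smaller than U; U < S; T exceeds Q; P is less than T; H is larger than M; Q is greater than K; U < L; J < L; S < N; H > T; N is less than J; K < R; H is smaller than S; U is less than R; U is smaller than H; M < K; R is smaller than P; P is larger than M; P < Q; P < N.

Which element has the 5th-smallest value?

P

Piecing the relations together gives one ordering: M < K < U < R < P < Q < T < H < S < N < J < L.
Counting 5 from the smallest end gives P.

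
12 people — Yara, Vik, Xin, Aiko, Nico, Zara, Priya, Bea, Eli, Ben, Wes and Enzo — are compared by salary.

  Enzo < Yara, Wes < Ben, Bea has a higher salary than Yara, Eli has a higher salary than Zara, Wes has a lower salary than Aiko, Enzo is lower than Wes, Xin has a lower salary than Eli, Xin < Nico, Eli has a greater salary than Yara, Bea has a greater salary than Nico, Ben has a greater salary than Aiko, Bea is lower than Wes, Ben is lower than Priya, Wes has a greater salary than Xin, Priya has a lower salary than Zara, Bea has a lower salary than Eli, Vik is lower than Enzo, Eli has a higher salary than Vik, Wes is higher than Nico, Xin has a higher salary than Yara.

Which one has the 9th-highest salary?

Piecing the relations together gives one ordering: Vik < Enzo < Yara < Xin < Nico < Bea < Wes < Aiko < Ben < Priya < Zara < Eli.
The 9th largest is Xin.

Xin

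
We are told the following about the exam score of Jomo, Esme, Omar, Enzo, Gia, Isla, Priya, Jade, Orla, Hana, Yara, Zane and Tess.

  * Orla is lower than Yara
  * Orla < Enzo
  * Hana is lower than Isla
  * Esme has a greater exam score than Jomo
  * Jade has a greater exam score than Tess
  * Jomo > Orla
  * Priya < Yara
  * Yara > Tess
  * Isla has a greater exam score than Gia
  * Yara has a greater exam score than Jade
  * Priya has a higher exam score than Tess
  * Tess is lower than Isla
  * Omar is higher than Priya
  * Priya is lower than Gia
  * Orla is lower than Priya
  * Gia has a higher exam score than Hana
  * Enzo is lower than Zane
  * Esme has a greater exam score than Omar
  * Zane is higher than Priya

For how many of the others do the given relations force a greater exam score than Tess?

Directly above Tess: Priya, Jade, Isla, Yara.
One step further: Omar, Gia, Zane (7 so far).
One step further: Esme (8 so far).
Nothing else is reachable above Tess; 8 in all.

8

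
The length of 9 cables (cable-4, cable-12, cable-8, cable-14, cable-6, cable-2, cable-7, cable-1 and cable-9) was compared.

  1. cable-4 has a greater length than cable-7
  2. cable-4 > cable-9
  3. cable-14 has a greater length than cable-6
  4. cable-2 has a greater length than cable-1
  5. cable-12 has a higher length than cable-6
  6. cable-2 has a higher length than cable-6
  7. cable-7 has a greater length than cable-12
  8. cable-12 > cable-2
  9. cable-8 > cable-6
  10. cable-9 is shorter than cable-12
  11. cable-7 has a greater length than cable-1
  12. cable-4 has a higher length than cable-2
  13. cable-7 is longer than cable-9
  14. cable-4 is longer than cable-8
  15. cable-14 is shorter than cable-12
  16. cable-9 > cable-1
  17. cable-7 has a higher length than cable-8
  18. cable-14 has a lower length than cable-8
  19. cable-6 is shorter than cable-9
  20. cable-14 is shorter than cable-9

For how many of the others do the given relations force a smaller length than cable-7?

7

From cable-7 the given relations immediately reach cable-1, cable-9, cable-12, cable-8.
From those, cable-6, cable-14, cable-2 — 7 in total.
Nothing else is reachable below cable-7; 7 in all.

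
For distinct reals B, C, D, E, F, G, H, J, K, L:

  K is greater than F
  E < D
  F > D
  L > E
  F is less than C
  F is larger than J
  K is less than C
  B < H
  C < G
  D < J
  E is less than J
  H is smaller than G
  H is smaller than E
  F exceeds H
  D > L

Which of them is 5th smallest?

D

Piecing the relations together gives one ordering: B < H < E < L < D < J < F < K < C < G.
Counting 5 from the smallest end gives D.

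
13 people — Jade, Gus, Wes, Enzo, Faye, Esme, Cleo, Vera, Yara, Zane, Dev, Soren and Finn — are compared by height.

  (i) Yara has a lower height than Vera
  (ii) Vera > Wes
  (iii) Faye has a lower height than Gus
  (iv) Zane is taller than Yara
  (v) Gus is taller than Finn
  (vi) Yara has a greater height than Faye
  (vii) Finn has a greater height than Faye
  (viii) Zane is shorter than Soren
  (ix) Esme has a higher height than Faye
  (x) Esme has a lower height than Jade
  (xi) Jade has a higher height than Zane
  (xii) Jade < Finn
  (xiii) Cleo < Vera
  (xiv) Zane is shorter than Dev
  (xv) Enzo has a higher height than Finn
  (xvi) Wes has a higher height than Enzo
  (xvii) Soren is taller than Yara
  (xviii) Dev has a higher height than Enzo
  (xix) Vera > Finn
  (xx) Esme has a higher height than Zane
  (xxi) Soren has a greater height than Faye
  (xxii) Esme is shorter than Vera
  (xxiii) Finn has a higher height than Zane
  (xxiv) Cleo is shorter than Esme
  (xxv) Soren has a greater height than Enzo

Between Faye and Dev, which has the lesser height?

Faye

Faye < Yara and Yara < Zane give Faye < Zane.
With Zane < Esme: Faye < Yara < Zane < Esme.
Then Esme < Jade extends the chain to Jade.
With Jade < Finn: Faye < Yara < Zane < Esme < Jade < Finn.
Then Finn < Enzo extends the chain to Enzo.
Then Enzo < Dev extends the chain to Dev.
So Faye < Dev; Faye is the shorter of the two.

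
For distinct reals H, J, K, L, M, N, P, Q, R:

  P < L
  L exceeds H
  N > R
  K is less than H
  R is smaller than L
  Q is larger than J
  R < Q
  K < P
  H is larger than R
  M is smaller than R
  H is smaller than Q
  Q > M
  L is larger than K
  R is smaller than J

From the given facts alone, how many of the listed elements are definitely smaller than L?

5

The elements the relations force below L are M, K, P, R, H — no chain reaches any other.
That is 5.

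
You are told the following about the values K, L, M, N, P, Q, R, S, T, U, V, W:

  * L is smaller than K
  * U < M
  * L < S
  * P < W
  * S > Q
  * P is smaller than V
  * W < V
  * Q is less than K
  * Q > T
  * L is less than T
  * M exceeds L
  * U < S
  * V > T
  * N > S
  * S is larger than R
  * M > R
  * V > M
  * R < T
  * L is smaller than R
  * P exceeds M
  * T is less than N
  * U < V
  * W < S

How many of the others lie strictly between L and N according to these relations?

7

Chaining upward from L reaches: R, T, Q, K, M, P, W, V, S.
Chaining downward from N reaches: U, R, T, Q, M, P, W, S.
Strictly between L and N are those in both lists: R, T, Q, M, P, W, S — 7 elements.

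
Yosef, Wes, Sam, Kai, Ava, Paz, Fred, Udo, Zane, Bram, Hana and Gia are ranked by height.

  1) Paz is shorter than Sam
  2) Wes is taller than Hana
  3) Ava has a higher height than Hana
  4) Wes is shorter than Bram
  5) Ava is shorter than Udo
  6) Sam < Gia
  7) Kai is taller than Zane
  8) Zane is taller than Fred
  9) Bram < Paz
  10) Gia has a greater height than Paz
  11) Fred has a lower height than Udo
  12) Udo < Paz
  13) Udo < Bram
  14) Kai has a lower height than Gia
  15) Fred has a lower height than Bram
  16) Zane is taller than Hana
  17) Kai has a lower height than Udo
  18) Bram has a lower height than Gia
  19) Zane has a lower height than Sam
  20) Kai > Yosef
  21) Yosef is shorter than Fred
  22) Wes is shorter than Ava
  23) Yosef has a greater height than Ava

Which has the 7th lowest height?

Kai

Chaining the given pairs: Hana < Wes < Ava < Yosef < Fred < Zane < Kai < Udo < Bram < Paz < Sam < Gia.
Counting 7 from the smallest end gives Kai.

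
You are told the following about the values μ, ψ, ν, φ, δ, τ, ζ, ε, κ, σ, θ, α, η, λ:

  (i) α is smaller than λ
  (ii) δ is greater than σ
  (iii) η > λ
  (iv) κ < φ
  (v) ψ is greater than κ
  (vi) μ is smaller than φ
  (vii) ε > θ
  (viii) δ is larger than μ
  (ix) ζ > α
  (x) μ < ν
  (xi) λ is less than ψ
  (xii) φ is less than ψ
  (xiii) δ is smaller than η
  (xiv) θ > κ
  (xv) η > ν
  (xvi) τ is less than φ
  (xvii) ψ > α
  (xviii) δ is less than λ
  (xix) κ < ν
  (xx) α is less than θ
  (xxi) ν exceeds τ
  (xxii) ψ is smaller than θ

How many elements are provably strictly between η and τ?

1

The relations place τ below η. An element lies strictly between them when it is forced above τ and also forced below η.
Above τ: {φ, ν, ψ, θ, ε}. Below η: {α, σ, μ, κ, ν, δ, λ}.
Intersection: {ν} — 1.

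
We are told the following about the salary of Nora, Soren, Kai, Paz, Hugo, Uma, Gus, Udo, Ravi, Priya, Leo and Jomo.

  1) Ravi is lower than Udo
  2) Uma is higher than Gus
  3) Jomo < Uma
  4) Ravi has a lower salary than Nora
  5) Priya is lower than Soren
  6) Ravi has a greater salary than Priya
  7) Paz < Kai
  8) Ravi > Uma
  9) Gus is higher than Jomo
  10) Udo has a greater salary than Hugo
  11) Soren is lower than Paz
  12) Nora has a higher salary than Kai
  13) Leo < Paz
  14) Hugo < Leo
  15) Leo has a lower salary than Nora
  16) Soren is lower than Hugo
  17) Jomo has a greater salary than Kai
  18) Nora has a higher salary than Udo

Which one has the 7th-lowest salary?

Jomo

Piecing the relations together gives one ordering: Priya < Soren < Hugo < Leo < Paz < Kai < Jomo < Gus < Uma < Ravi < Udo < Nora.
The 7th smallest is Jomo.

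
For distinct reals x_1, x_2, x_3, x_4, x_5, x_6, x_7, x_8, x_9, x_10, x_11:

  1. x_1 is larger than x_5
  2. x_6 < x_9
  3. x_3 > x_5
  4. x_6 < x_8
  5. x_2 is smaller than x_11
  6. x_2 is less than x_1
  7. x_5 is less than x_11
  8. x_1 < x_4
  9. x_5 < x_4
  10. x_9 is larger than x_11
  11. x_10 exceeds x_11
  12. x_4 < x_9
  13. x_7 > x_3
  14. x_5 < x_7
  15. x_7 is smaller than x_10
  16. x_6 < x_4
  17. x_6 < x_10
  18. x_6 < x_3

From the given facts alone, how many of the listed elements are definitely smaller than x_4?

4

From x_4 the given relations immediately reach x_5, x_6, x_1.
From those, x_2 — 4 in total.
Nothing else is reachable below x_4; 4 in all.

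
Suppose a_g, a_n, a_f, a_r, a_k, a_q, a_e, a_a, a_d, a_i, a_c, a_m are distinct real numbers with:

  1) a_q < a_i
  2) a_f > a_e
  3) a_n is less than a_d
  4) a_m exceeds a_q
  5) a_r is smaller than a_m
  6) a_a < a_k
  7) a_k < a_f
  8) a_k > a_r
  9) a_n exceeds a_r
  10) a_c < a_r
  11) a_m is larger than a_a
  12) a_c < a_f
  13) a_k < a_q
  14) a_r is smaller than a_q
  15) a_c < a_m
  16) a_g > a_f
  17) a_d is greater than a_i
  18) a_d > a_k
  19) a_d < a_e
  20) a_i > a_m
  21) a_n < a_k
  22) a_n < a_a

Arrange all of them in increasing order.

The consecutive links are each given: a_c < a_r; a_r < a_n; a_n < a_a; a_a < a_k; a_k < a_q; a_q < a_m; a_m < a_i; a_i < a_d; a_d < a_e; a_e < a_f; a_f < a_g.

a_c < a_r < a_n < a_a < a_k < a_q < a_m < a_i < a_d < a_e < a_f < a_g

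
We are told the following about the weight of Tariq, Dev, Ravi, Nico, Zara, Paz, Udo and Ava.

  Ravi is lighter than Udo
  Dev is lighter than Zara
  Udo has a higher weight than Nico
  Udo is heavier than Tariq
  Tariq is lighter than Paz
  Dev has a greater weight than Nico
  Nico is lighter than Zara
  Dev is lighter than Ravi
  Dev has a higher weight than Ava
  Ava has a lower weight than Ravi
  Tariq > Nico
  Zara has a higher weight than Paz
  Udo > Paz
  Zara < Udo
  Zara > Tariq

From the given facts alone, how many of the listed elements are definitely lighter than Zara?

The elements the relations force below Zara are Nico, Ava, Tariq, Paz, Dev — no chain reaches any other.
That is 5.

5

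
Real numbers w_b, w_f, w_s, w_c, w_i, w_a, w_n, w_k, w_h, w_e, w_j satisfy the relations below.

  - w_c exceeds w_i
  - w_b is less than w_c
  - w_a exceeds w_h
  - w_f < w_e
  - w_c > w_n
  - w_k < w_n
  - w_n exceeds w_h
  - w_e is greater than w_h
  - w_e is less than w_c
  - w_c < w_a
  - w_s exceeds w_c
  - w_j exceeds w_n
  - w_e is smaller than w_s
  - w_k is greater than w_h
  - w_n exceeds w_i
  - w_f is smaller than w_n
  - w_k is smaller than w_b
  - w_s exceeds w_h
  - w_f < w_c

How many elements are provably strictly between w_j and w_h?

The relations place w_h below w_j. An element lies strictly between them when it is forced above w_h and also forced below w_j.
Above w_h: {w_k, w_e, w_n, w_b, w_c, w_s, w_a}. Below w_j: {w_f, w_k, w_i, w_n}.
Intersection: {w_k, w_n} — 2.

2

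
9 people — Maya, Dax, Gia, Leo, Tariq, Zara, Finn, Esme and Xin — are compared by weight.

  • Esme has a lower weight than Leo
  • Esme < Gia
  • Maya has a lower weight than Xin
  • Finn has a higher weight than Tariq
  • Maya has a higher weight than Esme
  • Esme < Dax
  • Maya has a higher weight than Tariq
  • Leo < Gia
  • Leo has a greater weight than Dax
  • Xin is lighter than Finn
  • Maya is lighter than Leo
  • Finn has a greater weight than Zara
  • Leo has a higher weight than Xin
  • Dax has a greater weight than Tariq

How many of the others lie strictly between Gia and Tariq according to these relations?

The relations place Tariq below Gia. An element lies strictly between them when it is forced above Tariq and also forced below Gia.
Above Tariq: {Maya, Dax, Xin, Finn, Leo}. Below Gia: {Esme, Maya, Dax, Xin, Leo}.
Intersection: {Maya, Dax, Xin, Leo} — 4.

4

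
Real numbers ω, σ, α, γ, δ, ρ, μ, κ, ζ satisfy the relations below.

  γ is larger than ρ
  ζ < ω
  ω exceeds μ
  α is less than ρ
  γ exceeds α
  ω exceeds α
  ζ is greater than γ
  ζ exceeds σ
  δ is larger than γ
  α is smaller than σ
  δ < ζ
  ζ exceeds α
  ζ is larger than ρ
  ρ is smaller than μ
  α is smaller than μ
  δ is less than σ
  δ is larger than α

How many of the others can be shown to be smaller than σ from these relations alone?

4

From σ the given relations immediately reach α, δ.
From those, γ — 3 in total.
From those, ρ — 4 in total.
Nothing else is reachable below σ; 4 in all.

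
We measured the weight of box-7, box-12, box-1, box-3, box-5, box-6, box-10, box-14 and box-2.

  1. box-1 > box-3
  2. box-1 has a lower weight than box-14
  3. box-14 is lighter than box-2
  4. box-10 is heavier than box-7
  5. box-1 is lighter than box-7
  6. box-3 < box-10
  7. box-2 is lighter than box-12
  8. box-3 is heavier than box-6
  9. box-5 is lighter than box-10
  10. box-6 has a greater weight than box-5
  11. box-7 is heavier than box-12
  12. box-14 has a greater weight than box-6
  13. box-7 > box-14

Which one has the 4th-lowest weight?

box-1

Chaining the given pairs: box-5 < box-6 < box-3 < box-1 < box-14 < box-2 < box-12 < box-7 < box-10.
The 4th smallest is box-1.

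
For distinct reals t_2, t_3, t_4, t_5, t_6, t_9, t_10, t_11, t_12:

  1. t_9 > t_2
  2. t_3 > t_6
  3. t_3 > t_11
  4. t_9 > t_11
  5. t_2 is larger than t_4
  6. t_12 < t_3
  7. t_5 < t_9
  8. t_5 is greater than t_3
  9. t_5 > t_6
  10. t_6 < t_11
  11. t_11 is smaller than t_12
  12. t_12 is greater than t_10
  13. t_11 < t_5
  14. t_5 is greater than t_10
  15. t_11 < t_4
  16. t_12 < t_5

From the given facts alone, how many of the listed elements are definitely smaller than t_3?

The elements the relations force below t_3 are t_6, t_11, t_10, t_12 — no chain reaches any other.
That is 4.

4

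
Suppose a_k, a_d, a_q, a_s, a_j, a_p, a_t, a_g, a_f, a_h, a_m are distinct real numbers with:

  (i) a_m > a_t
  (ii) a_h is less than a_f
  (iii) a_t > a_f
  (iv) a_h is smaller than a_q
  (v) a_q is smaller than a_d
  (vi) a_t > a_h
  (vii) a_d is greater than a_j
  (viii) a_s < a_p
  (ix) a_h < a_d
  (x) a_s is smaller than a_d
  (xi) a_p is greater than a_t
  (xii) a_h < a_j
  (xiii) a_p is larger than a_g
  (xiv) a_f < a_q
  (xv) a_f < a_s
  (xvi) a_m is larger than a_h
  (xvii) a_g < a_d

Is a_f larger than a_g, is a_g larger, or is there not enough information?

Following every chain through a_f: above a_f we get a_t, a_s, a_q, a_m, a_p, a_d; below a_f we get a_h.
a_g is not reached, and no chain runs the other way from a_g to a_f.
So the given relations leave the order of a_f and a_g undetermined.

undetermined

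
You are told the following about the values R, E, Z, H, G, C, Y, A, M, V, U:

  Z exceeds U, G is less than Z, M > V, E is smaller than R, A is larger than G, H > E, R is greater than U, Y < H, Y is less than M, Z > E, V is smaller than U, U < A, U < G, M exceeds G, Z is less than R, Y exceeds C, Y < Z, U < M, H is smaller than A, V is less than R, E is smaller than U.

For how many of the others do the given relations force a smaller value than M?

Directly below M: Y, V, U, G.
One step further: C, E (6 so far).
Nothing else is reachable below M; 6 in all.

6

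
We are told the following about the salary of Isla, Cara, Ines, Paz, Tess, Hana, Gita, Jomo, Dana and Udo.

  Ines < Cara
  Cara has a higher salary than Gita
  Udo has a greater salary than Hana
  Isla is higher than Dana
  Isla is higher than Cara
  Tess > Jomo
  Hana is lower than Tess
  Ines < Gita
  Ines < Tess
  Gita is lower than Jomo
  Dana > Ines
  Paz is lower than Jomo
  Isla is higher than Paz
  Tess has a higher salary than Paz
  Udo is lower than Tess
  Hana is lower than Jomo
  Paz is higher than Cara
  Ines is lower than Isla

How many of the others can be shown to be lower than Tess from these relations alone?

7

Directly below Tess: Ines, Hana, Paz, Udo, Jomo.
One step further: Gita, Cara (7 so far).
No other element is forced below Tess by the given relations, so the count is 7.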